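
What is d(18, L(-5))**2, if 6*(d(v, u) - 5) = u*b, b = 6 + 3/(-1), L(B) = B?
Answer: 25/4 ≈ 6.2500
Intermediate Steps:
b = 3 (b = 6 + 3*(-1) = 6 - 3 = 3)
d(v, u) = 5 + u/2 (d(v, u) = 5 + (u*3)/6 = 5 + (3*u)/6 = 5 + u/2)
d(18, L(-5))**2 = (5 + (1/2)*(-5))**2 = (5 - 5/2)**2 = (5/2)**2 = 25/4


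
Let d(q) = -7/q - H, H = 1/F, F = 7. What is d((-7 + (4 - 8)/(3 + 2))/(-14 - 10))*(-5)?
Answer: 9865/91 ≈ 108.41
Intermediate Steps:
H = 1/7 ≈ 0.14286
d(q) = -1/7 - 7/q (d(q) = -7/q - 1*1/7 = -7/q - 1/7 = -1/7 - 7/q)
d((-7 + (4 - 8)/(3 + 2))/(-14 - 10))*(-5) = ((-49 - (-7 + (4 - 8)/(3 + 2))/(-14 - 10))/(7*(((-7 + (4 - 8)/(3 + 2))/(-14 - 10)))))*(-5) = ((-49 - (-7 - 4/5)/(-24))/(7*(((-7 - 4/5)/(-24)))))*(-5) = ((-49 - (-7 - 4*1/5)*(-1)/24)/(7*(((-7 - 4*1/5)*(-1/24)))))*(-5) = ((-49 - (-7 - 4/5)*(-1)/24)/(7*(((-7 - 4/5)*(-1/24)))))*(-5) = ((-49 - (-39)*(-1)/(5*24))/(7*((-39/5*(-1/24)))))*(-5) = ((-49 - 1*13/40)/(7*(13/40)))*(-5) = ((1/7)*(40/13)*(-49 - 13/40))*(-5) = ((1/7)*(40/13)*(-1973/40))*(-5) = -1973/91*(-5) = 9865/91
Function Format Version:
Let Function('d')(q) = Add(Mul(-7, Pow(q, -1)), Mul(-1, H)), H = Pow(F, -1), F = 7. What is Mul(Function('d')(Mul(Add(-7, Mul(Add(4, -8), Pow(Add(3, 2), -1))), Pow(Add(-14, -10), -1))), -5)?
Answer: Rational(9865, 91) ≈ 108.41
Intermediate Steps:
H = Rational(1, 7) (H = Pow(7, -1) = Rational(1, 7) ≈ 0.14286)
Function('d')(q) = Add(Rational(-1, 7), Mul(-7, Pow(q, -1))) (Function('d')(q) = Add(Mul(-7, Pow(q, -1)), Mul(-1, Rational(1, 7))) = Add(Mul(-7, Pow(q, -1)), Rational(-1, 7)) = Add(Rational(-1, 7), Mul(-7, Pow(q, -1))))
Mul(Function('d')(Mul(Add(-7, Mul(Add(4, -8), Pow(Add(3, 2), -1))), Pow(Add(-14, -10), -1))), -5) = Mul(Mul(Rational(1, 7), Pow(Mul(Add(-7, Mul(Add(4, -8), Pow(Add(3, 2), -1))), Pow(Add(-14, -10), -1)), -1), Add(-49, Mul(-1, Mul(Add(-7, Mul(Add(4, -8), Pow(Add(3, 2), -1))), Pow(Add(-14, -10), -1))))), -5) = Mul(Mul(Rational(1, 7), Pow(Mul(Add(-7, Mul(-4, Pow(5, -1))), Pow(-24, -1)), -1), Add(-49, Mul(-1, Mul(Add(-7, Mul(-4, Pow(5, -1))), Pow(-24, -1))))), -5) = Mul(Mul(Rational(1, 7), Pow(Mul(Add(-7, Mul(-4, Rational(1, 5))), Rational(-1, 24)), -1), Add(-49, Mul(-1, Mul(Add(-7, Mul(-4, Rational(1, 5))), Rational(-1, 24))))), -5) = Mul(Mul(Rational(1, 7), Pow(Mul(Add(-7, Rational(-4, 5)), Rational(-1, 24)), -1), Add(-49, Mul(-1, Mul(Add(-7, Rational(-4, 5)), Rational(-1, 24))))), -5) = Mul(Mul(Rational(1, 7), Pow(Mul(Rational(-39, 5), Rational(-1, 24)), -1), Add(-49, Mul(-1, Mul(Rational(-39, 5), Rational(-1, 24))))), -5) = Mul(Mul(Rational(1, 7), Pow(Rational(13, 40), -1), Add(-49, Mul(-1, Rational(13, 40)))), -5) = Mul(Mul(Rational(1, 7), Rational(40, 13), Add(-49, Rational(-13, 40))), -5) = Mul(Mul(Rational(1, 7), Rational(40, 13), Rational(-1973, 40)), -5) = Mul(Rational(-1973, 91), -5) = Rational(9865, 91)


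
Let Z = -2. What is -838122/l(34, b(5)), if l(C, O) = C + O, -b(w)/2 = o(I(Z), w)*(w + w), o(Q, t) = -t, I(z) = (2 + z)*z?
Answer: -419061/67 ≈ -6254.6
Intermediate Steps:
I(z) = z*(2 + z)
b(w) = 4*w² (b(w) = -2*(-w)*(w + w) = -2*(-w)*2*w = -(-4)*w² = 4*w²)
-838122/l(34, b(5)) = -838122/(34 + 4*5²) = -838122/(34 + 4*25) = -838122/(34 + 100) = -838122/134 = -838122*1/134 = -419061/67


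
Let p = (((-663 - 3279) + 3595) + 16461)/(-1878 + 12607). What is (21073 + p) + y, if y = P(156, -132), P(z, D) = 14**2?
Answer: 228211215/10729 ≈ 21271.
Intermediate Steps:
P(z, D) = 196
p = 16114/10729 (p = ((-3942 + 3595) + 16461)/10729 = (-347 + 16461)*(1/10729) = 16114*(1/10729) = 16114/10729 ≈ 1.5019)
y = 196
(21073 + p) + y = (21073 + 16114/10729) + 196 = 226108331/10729 + 196 = 228211215/10729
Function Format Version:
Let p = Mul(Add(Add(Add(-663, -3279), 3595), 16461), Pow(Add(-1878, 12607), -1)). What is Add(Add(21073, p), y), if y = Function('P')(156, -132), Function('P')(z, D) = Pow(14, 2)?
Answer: Rational(228211215, 10729) ≈ 21271.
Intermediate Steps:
Function('P')(z, D) = 196
p = Rational(16114, 10729) (p = Mul(Add(Add(-3942, 3595), 16461), Pow(10729, -1)) = Mul(Add(-347, 16461), Rational(1, 10729)) = Mul(16114, Rational(1, 10729)) = Rational(16114, 10729) ≈ 1.5019)
y = 196
Add(Add(21073, p), y) = Add(Add(21073, Rational(16114, 10729)), 196) = Add(Rational(226108331, 10729), 196) = Rational(228211215, 10729)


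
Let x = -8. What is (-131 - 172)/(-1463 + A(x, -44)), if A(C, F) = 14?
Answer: 101/483 ≈ 0.20911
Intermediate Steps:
(-131 - 172)/(-1463 + A(x, -44)) = (-131 - 172)/(-1463 + 14) = -303/(-1449) = -303*(-1/1449) = 101/483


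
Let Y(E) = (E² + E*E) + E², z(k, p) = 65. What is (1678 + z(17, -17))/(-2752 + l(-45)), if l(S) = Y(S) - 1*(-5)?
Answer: 1743/3328 ≈ 0.52374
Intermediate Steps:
Y(E) = 3*E² (Y(E) = (E² + E²) + E² = 2*E² + E² = 3*E²)
l(S) = 5 + 3*S² (l(S) = 3*S² - 1*(-5) = 3*S² + 5 = 5 + 3*S²)
(1678 + z(17, -17))/(-2752 + l(-45)) = (1678 + 65)/(-2752 + (5 + 3*(-45)²)) = 1743/(-2752 + (5 + 3*2025)) = 1743/(-2752 + (5 + 6075)) = 1743/(-2752 + 6080) = 1743/3328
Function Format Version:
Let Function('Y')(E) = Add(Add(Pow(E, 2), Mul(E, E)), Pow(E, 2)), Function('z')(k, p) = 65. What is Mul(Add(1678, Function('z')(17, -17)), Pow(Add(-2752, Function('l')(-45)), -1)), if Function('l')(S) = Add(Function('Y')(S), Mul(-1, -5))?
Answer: Rational(1743, 3328) ≈ 0.52374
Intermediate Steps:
Function('Y')(E) = Mul(3, Pow(E, 2)) (Function('Y')(E) = Add(Add(Pow(E, 2), Pow(E, 2)), Pow(E, 2)) = Add(Mul(2, Pow(E, 2)), Pow(E, 2)) = Mul(3, Pow(E, 2)))
Function('l')(S) = Add(5, Mul(3, Pow(S, 2))) (Function('l')(S) = Add(Mul(3, Pow(S, 2)), Mul(-1, -5)) = Add(Mul(3, Pow(S, 2)), 5) = Add(5, Mul(3, Pow(S, 2))))
Mul(Add(1678, Function('z')(17, -17)), Pow(Add(-2752, Function('l')(-45)), -1)) = Mul(Add(1678, 65), Pow(Add(-2752, Add(5, Mul(3, Pow(-45, 2)))), -1)) = Mul(1743, Pow(Add(-2752, Add(5, Mul(3, 2025))), -1)) = Mul(1743, Pow(Add(-2752, Add(5, 6075)), -1)) = Mul(1743, Pow(Add(-2752, 6080), -1)) = Mul(1743, Pow(3328, -1)) = Mul(1743, Rational(1, 3328)) = Rational(1743, 3328)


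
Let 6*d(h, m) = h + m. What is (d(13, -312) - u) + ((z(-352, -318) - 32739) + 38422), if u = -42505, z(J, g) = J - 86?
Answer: 286201/6 ≈ 47700.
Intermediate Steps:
z(J, g) = -86 + J
d(h, m) = h/6 + m/6 (d(h, m) = (h + m)/6 = h/6 + m/6)
(d(13, -312) - u) + ((z(-352, -318) - 32739) + 38422) = (((⅙)*13 + (⅙)*(-312)) - 1*(-42505)) + (((-86 - 352) - 32739) + 38422) = ((13/6 - 52) + 42505) + ((-438 - 32739) + 38422) = (-299/6 + 42505) + (-33177 + 38422) = 254731/6 + 5245 = 286201/6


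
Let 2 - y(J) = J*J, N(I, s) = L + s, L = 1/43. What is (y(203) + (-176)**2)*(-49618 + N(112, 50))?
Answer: 21806588713/43 ≈ 5.0713e+8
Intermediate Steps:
L = 1/43 ≈ 0.023256
N(I, s) = 1/43 + s
y(J) = 2 - J**2 (y(J) = 2 - J*J = 2 - J**2)
(y(203) + (-176)**2)*(-49618 + N(112, 50)) = ((2 - 1*203**2) + (-176)**2)*(-49618 + (1/43 + 50)) = ((2 - 1*41209) + 30976)*(-49618 + 2151/43) = ((2 - 41209) + 30976)*(-2131423/43) = (-41207 + 30976)*(-2131423/43) = -10231*(-2131423/43) = 21806588713/43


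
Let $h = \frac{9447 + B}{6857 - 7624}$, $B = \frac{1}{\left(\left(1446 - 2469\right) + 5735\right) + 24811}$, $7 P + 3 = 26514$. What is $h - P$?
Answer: $- \frac{602271148525}{158508987} \approx -3799.6$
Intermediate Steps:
$P = \frac{26511}{7}$ ($P = - \frac{3}{7} + \frac{1}{7} \cdot 26514 = - \frac{3}{7} + \frac{26514}{7} = \frac{26511}{7} \approx 3787.3$)
$B = \frac{1}{29523}$ ($B = \frac{1}{\left(-1023 + 5735\right) + 24811} = \frac{1}{4712 + 24811} = \frac{1}{29523} \approx 3.3872 \cdot 10^{-5}$)
$h = - \frac{278903782}{22644141}$ ($h = \frac{9447 + \frac{1}{29523}}{6857 - 7624} = \frac{278903782}{29523 \left(-767\right)} = \frac{278903782}{29523} \left(- \frac{1}{767}\right) = - \frac{278903782}{22644141} \approx -12.317$)
$h - P = - \frac{278903782}{22644141} - \frac{26511}{7} = - \frac{602271148525}{158508987}$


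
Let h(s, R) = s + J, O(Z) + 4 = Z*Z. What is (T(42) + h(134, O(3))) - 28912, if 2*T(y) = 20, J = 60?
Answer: -28708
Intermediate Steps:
T(y) = 10 (T(y) = (½)*20 = 10)
O(Z) = -4 + Z² (O(Z) = -4 + Z*Z = -4 + Z²)
h(s, R) = 60 + s (h(s, R) = s + 60 = 60 + s)
(T(42) + h(134, O(3))) - 28912 = (10 + (60 + 134)) - 28912 = (10 + 194) - 28912 = 204 - 28912 = -28708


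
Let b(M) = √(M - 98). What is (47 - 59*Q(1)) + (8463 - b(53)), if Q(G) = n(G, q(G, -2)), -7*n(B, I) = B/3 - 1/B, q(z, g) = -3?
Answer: 178592/21 - 3*I*√5 ≈ 8504.4 - 6.7082*I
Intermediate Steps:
n(B, I) = -B/21 + 1/(7*B) (n(B, I) = -(B/3 - 1/B)/7 = -(-1/B + B/3)/7 = -B/21 + 1/(7*B))
Q(G) = (3 - G²)/(21*G)
b(M) = √(-98 + M)
(47 - 59*Q(1)) + (8463 - b(53)) = (47 - 59*(3 - 1*1²)/(21*1)) + (8463 - √(-98 + 53)) = (47 - 59*(3 - 1*1)/21) + (8463 - √(-45)) = (47 - 59*(3 - 1)/21) + (8463 - 3*I*√5) = (47 - 59*2/21) + (8463 - 3*I*√5) = (47 - 118/21) + (8463 - 3*I*√5) = 869/21 + (8463 - 3*I*√5) = 178592/21 - 3*I*√5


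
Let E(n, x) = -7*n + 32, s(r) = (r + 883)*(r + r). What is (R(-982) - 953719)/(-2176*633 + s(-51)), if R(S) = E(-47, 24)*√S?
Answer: 953719/1462272 - 361*I*√982/1462272 ≈ 0.65222 - 0.0077363*I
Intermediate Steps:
s(r) = 2*r*(883 + r) (s(r) = (883 + r)*(2*r) = 2*r*(883 + r))
E(n, x) = 32 - 7*n
R(S) = 361*√S (R(S) = (32 - 7*(-47))*√S = (32 + 329)*√S = 361*√S)
(R(-982) - 953719)/(-2176*633 + s(-51)) = (361*√(-982) - 953719)/(-2176*633 + 2*(-51)*(883 - 51)) = (361*(I*√982) - 953719)/(-1377408 + 2*(-51)*832) = (361*I*√982 - 953719)/(-1377408 - 84864) = (-953719 + 361*I*√982)/(-1462272) = (-953719 + 361*I*√982)*(-1/1462272) = 953719/1462272 - 361*I*√982/1462272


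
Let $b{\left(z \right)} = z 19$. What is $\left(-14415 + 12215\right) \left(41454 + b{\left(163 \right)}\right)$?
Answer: $-98012200$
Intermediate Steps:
$b{\left(z \right)} = 19 z$
$\left(-14415 + 12215\right) \left(41454 + b{\left(163 \right)}\right) = \left(-14415 + 12215\right) \left(41454 + 19 \cdot 163\right) = - 2200 \left(41454 + 3097\right) = \left(-2200\right) 44551 = -98012200$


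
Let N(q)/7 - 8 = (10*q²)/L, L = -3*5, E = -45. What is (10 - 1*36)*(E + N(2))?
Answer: 598/3 ≈ 199.33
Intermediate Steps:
L = -15
N(q) = 56 - 14*q²/3 (N(q) = 56 + 7*((10*q²)/(-15)) = 56 + 7*((10*q²)*(-1/15)) = 56 + 7*(-2*q²/3) = 56 - 14*q²/3)
(10 - 1*36)*(E + N(2)) = (10 - 1*36)*(-45 + (56 - 14/3*2²)) = (10 - 36)*(-45 + (56 - 14/3*4)) = -26*(-45 + (56 - 56/3)) = -26*(-45 + 112/3) = -26*(-23/3) = 598/3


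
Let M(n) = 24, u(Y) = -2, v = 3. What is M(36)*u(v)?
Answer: -48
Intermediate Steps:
M(36)*u(v) = 24*(-2) = -48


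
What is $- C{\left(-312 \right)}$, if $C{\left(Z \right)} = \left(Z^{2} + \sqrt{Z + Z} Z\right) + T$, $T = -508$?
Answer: $-96836 + 1248 i \sqrt{39} \approx -96836.0 + 7793.8 i$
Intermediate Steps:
$C{\left(Z \right)} = -508 + Z^{2} + \sqrt{2} Z^{\frac{3}{2}}$ ($C{\left(Z \right)} = \left(Z^{2} + \sqrt{Z + Z} Z\right) - 508 = \left(Z^{2} + \sqrt{2 Z} Z\right) - 508 = \left(Z^{2} + \sqrt{2} \sqrt{Z} Z\right) - 508 = \left(Z^{2} + \sqrt{2} Z^{\frac{3}{2}}\right) - 508 = -508 + Z^{2} + \sqrt{2} Z^{\frac{3}{2}}$)
$- C{\left(-312 \right)} = - (-508 + \left(-312\right)^{2} + \sqrt{2} \left(-312\right)^{\frac{3}{2}}) = - (-508 + 97344 + \sqrt{2} \left(- 624 i \sqrt{78}\right)) = - (-508 + 97344 - 1248 i \sqrt{39}) = - (96836 - 1248 i \sqrt{39}) = -96836 + 1248 i \sqrt{39}$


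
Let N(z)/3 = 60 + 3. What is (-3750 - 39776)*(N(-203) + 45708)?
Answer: -1997712822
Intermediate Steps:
N(z) = 189 (N(z) = 3*(60 + 3) = 3*63 = 189)
(-3750 - 39776)*(N(-203) + 45708) = (-3750 - 39776)*(189 + 45708) = -43526*45897 = -1997712822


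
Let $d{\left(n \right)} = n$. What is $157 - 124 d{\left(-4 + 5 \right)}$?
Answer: $33$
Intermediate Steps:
$157 - 124 d{\left(-4 + 5 \right)} = 157 - 124 \left(-4 + 5\right) = 157 - 124 = 33$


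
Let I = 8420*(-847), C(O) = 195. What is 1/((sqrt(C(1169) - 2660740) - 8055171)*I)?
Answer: 8055171/462748530485023807640 + I*sqrt(2660545)/462748530485023807640 ≈ 1.7407e-14 + 3.5248e-18*I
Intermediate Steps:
I = -7131740
1/((sqrt(C(1169) - 2660740) - 8055171)*I) = 1/(sqrt(195 - 2660740) - 8055171*(-7131740)) = -1/7131740/(sqrt(-2660545) - 8055171) = -1/7131740/(I*sqrt(2660545) - 8055171) = -1/7131740/(-8055171 + I*sqrt(2660545)) = -1/(7131740*(-8055171 + I*sqrt(2660545)))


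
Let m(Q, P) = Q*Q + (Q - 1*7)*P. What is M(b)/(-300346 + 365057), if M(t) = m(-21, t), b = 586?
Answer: -15967/64711 ≈ -0.24674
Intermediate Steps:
m(Q, P) = Q² + P*(-7 + Q) (m(Q, P) = Q² + (Q - 7)*P = Q² + (-7 + Q)*P = Q² + P*(-7 + Q))
M(t) = 441 - 28*t (M(t) = (-21)² - 7*t + t*(-21) = 441 - 7*t - 21*t = 441 - 28*t)
M(b)/(-300346 + 365057) = (441 - 28*586)/(-300346 + 365057) = (441 - 16408)/64711 = -15967*1/64711 = -15967/64711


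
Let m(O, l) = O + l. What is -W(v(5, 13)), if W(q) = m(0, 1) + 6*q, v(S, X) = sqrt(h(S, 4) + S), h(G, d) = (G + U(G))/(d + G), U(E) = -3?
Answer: -1 - 2*sqrt(47) ≈ -14.711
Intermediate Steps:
h(G, d) = (-3 + G)/(G + d) (h(G, d) = (G - 3)/(d + G) = (-3 + G)/(G + d))
v(S, X) = sqrt(S + (-3 + S)/(4 + S)) (v(S, X) = sqrt((-3 + S)/(S + 4) + S) = sqrt((-3 + S)/(4 + S) + S) = sqrt(S + (-3 + S)/(4 + S)))
W(q) = 1 + 6*q (W(q) = (0 + 1) + 6*q = 1 + 6*q)
-W(v(5, 13)) = -(1 + 6*sqrt((-3 + 5 + 5*(4 + 5))/(4 + 5))) = -(1 + 6*sqrt((-3 + 5 + 5*9)/9)) = -(1 + 6*sqrt((-3 + 5 + 45)/9)) = -(1 + 6*sqrt((1/9)*47)) = -(1 + 6*sqrt(47/9)) = -(1 + 6*(sqrt(47)/3)) = -(1 + 2*sqrt(47)) = -1 - 2*sqrt(47)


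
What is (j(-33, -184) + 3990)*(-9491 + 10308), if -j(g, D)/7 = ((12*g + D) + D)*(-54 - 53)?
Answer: -464256982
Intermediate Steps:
j(g, D) = 1498*D + 8988*g (j(g, D) = -7*((12*g + D) + D)*(-54 - 53) = -7*((D + 12*g) + D)*(-107) = -7*(2*D + 12*g)*(-107) = -7*(-1284*g - 214*D) = 1498*D + 8988*g)
(j(-33, -184) + 3990)*(-9491 + 10308) = ((1498*(-184) + 8988*(-33)) + 3990)*(-9491 + 10308) = ((-275632 - 296604) + 3990)*817 = (-572236 + 3990)*817 = -568246*817 = -464256982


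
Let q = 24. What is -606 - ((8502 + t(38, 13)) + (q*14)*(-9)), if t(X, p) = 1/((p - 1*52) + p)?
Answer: -158183/26 ≈ -6084.0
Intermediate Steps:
t(X, p) = 1/(-52 + 2*p) (t(X, p) = 1/((p - 52) + p) = 1/((-52 + p) + p) = 1/(-52 + 2*p))
-606 - ((8502 + t(38, 13)) + (q*14)*(-9)) = -606 - ((8502 + 1/(2*(-26 + 13))) + (24*14)*(-9)) = -606 - ((8502 + (½)/(-13)) + 336*(-9)) = -606 - ((8502 + (½)*(-1/13)) - 3024) = -606 - ((8502 - 1/26) - 3024) = -606 - (221051/26 - 3024) = -606 - 1*142427/26 = -606 - 142427/26 = -158183/26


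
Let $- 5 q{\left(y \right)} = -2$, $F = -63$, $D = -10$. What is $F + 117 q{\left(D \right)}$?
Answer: $- \frac{81}{5} \approx -16.2$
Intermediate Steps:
$q{\left(y \right)} = \frac{2}{5}$ ($q{\left(y \right)} = \left(- \frac{1}{5}\right) \left(-2\right) = \frac{2}{5}$)
$F + 117 q{\left(D \right)} = -63 + 117 \cdot \frac{2}{5} = -63 + \frac{234}{5} = - \frac{81}{5}$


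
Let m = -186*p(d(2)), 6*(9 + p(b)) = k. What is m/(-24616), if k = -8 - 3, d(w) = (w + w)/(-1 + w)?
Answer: -2015/24616 ≈ -0.081857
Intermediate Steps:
d(w) = 2*w/(-1 + w) (d(w) = (2*w)/(-1 + w) = 2*w/(-1 + w))
k = -11
p(b) = -65/6 (p(b) = -9 + (1/6)*(-11) = -9 - 11/6 = -65/6)
m = 2015 (m = -186*(-65/6) = 2015)
m/(-24616) = 2015/(-24616) = 2015*(-1/24616) = -2015/24616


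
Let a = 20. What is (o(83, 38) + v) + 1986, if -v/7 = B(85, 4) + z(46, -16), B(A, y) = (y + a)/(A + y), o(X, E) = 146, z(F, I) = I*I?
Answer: 30092/89 ≈ 338.11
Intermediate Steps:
z(F, I) = I²
B(A, y) = (20 + y)/(A + y) (B(A, y) = (y + 20)/(A + y) = (20 + y)/(A + y))
v = -159656/89 (v = -7*((20 + 4)/(85 + 4) + (-16)²) = -7*(24/89 + 256) = -7*22808/89 = -159656/89 ≈ -1793.9)
(o(83, 38) + v) + 1986 = (146 - 159656/89) + 1986 = -146662/89 + 1986 = 30092/89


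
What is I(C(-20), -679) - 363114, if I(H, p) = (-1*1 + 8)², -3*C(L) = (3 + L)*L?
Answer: -363065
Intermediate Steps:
C(L) = -L*(3 + L)/3 (C(L) = -(3 + L)*L/3 = -L*(3 + L)/3)
I(H, p) = 49 (I(H, p) = (-1 + 8)² = 7² = 49)
I(C(-20), -679) - 363114 = 49 - 363114 = -363065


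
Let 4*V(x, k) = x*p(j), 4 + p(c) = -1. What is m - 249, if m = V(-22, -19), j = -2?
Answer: -443/2 ≈ -221.50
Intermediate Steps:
p(c) = -5 (p(c) = -4 - 1 = -5)
V(x, k) = -5*x/4 (V(x, k) = (x*(-5))/4 = (-5*x)/4 = -5*x/4)
m = 55/2 (m = -5/4*(-22) = 55/2 ≈ 27.500)
m - 249 = 55/2 - 249 = -443/2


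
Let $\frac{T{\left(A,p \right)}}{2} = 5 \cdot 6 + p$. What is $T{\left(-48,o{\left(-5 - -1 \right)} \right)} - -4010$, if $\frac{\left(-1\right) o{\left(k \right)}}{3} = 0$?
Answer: $4070$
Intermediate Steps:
$o{\left(k \right)} = 0$ ($o{\left(k \right)} = \left(-3\right) 0 = 0$)
$T{\left(A,p \right)} = 60 + 2 p$ ($T{\left(A,p \right)} = 2 \left(5 \cdot 6 + p\right) = 2 \left(30 + p\right) = 60 + 2 p$)
$T{\left(-48,o{\left(-5 - -1 \right)} \right)} - -4010 = \left(60 + 2 \cdot 0\right) - -4010 = \left(60 + 0\right) + 4010 = 60 + 4010 = 4070$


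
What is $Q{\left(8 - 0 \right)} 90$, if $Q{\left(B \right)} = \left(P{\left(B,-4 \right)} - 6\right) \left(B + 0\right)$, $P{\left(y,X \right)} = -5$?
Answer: $-7920$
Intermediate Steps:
$Q{\left(B \right)} = - 11 B$ ($Q{\left(B \right)} = \left(-5 - 6\right) \left(B + 0\right) = - 11 B$)
$Q{\left(8 - 0 \right)} 90 = - 11 \left(8 - 0\right) 90 = - 11 \left(8 + 0\right) 90 = \left(-11\right) 8 \cdot 90 = \left(-88\right) 90 = -7920$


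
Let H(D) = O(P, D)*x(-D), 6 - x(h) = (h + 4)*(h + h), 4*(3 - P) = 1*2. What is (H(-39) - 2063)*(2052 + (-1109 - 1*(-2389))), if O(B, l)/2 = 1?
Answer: -29184988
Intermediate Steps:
P = 5/2 (P = 3 - 2/4 = 3 - ¼*2 = 3 - ½ = 5/2 ≈ 2.5000)
O(B, l) = 2 (O(B, l) = 2*1 = 2)
x(h) = 6 - 2*h*(4 + h) (x(h) = 6 - (h + 4)*(h + h) = 6 - (4 + h)*2*h = 6 - 2*h*(4 + h))
H(D) = 12 - 4*D² + 16*D (H(D) = 2*(6 - (-8)*D - 2*D²) = 2*(6 + 8*D - 2*D²) = 2*(6 - 2*D² + 8*D) = 12 - 4*D² + 16*D)
(H(-39) - 2063)*(2052 + (-1109 - 1*(-2389))) = ((12 - 4*(-39)² + 16*(-39)) - 2063)*(2052 + (-1109 - 1*(-2389))) = ((12 - 4*1521 - 624) - 2063)*(2052 + (-1109 + 2389)) = ((12 - 6084 - 624) - 2063)*(2052 + 1280) = (-6696 - 2063)*3332 = -8759*3332 = -29184988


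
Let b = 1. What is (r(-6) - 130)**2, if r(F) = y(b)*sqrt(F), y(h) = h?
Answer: (130 - I*sqrt(6))**2 ≈ 16894.0 - 636.87*I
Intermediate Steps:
r(F) = sqrt(F) (r(F) = 1*sqrt(F) = sqrt(F))
(r(-6) - 130)**2 = (sqrt(-6) - 130)**2 = (I*sqrt(6) - 130)**2 = (-130 + I*sqrt(6))**2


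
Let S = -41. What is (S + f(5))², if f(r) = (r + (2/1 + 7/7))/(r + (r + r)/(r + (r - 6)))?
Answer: 358801/225 ≈ 1594.7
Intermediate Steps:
f(r) = (3 + r)/(r + 2*r/(-6 + 2*r)) (f(r) = (r + (2*1 + 7*(⅐)))/(r + (2*r)/(r + (-6 + r))) = (r + (2 + 1))/(r + (2*r)/(-6 + 2*r)) = (r + 3)/(r + 2*r/(-6 + 2*r)) = (3 + r)/(r + 2*r/(-6 + 2*r)))
(S + f(5))² = (-41 + (-9 + 5²)/(5*(-2 + 5)))² = (-41 + (⅕)*(-9 + 25)/3)² = (-41 + (⅕)*(⅓)*16)² = (-41 + 16/15)² = (-599/15)² = 358801/225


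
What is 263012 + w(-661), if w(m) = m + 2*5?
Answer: 262361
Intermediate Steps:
w(m) = 10 + m (w(m) = m + 10 = 10 + m)
263012 + w(-661) = 263012 + (10 - 661) = 263012 - 651 = 262361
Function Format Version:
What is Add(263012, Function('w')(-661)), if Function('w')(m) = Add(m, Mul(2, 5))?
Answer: 262361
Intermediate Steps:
Function('w')(m) = Add(10, m) (Function('w')(m) = Add(m, 10) = Add(10, m))
Add(263012, Function('w')(-661)) = Add(263012, Add(10, -661)) = Add(263012, -651) = 262361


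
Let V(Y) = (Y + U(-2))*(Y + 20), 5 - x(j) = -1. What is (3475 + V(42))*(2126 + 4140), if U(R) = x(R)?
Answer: 40421966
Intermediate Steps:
x(j) = 6 (x(j) = 5 - 1*(-1) = 5 + 1 = 6)
U(R) = 6
V(Y) = (6 + Y)*(20 + Y) (V(Y) = (Y + 6)*(Y + 20) = (6 + Y)*(20 + Y))
(3475 + V(42))*(2126 + 4140) = (3475 + (120 + 42² + 26*42))*(2126 + 4140) = (3475 + (120 + 1764 + 1092))*6266 = (3475 + 2976)*6266 = 6451*6266 = 40421966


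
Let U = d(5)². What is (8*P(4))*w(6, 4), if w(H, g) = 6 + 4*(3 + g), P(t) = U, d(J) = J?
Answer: 6800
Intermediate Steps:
U = 25 (U = 5² = 25)
P(t) = 25
w(H, g) = 18 + 4*g (w(H, g) = 6 + (12 + 4*g) = 18 + 4*g)
(8*P(4))*w(6, 4) = (8*25)*(18 + 4*4) = 200*(18 + 16) = 200*34 = 6800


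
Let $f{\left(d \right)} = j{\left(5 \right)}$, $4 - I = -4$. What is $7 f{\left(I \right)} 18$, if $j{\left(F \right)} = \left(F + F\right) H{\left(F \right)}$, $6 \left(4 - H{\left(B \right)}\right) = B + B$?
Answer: $2940$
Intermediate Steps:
$I = 8$ ($I = 4 - -4 = 4 + 4 = 8$)
$H{\left(B \right)} = 4 - \frac{B}{3}$ ($H{\left(B \right)} = 4 - \frac{B + B}{6} = 4 - \frac{2 B}{6} = 4 - \frac{B}{3}$)
$j{\left(F \right)} = 2 F \left(4 - \frac{F}{3}\right)$ ($j{\left(F \right)} = \left(F + F\right) \left(4 - \frac{F}{3}\right) = 2 F \left(4 - \frac{F}{3}\right)$)
$f{\left(d \right)} = \frac{70}{3}$ ($f{\left(d \right)} = \frac{2}{3} \cdot 5 \left(12 - 5\right) = \frac{2}{3} \cdot 5 \cdot 7 = \frac{70}{3}$)
$7 f{\left(I \right)} 18 = 7 \cdot \frac{70}{3} \cdot 18 = \frac{490}{3} \cdot 18 = 2940$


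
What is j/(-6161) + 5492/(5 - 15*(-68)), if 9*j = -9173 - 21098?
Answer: 335553683/56835225 ≈ 5.9040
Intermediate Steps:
j = -30271/9 (j = (-9173 - 21098)/9 = (⅑)*(-30271) = -30271/9 ≈ -3363.4)
j/(-6161) + 5492/(5 - 15*(-68)) = -30271/9/(-6161) + 5492/(5 - 15*(-68)) = -30271/9*(-1/6161) + 5492/(5 + 1020) = 30271/55449 + 5492/1025 = 335553683/56835225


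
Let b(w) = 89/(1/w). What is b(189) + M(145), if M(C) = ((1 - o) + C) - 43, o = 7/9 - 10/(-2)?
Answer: 152264/9 ≈ 16918.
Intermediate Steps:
o = 52/9 (o = 7*(⅑) - 10*(-½) = 7/9 + 5 = 52/9 ≈ 5.7778)
b(w) = 89*w
M(C) = -430/9 + C (M(C) = ((1 - 1*52/9) + C) - 43 = ((1 - 52/9) + C) - 43 = (-43/9 + C) - 43 = -430/9 + C)
b(189) + M(145) = 89*189 + (-430/9 + 145) = 16821 + 875/9 = 152264/9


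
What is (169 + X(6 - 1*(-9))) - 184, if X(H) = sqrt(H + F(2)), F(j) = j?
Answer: -15 + sqrt(17) ≈ -10.877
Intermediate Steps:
X(H) = sqrt(2 + H) (X(H) = sqrt(H + 2) = sqrt(2 + H))
(169 + X(6 - 1*(-9))) - 184 = (169 + sqrt(2 + (6 - 1*(-9)))) - 184 = (169 + sqrt(2 + (6 + 9))) - 184 = (169 + sqrt(2 + 15)) - 184 = (169 + sqrt(17)) - 184 = -15 + sqrt(17)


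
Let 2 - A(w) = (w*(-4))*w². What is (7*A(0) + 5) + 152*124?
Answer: 18867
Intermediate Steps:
A(w) = 2 + 4*w³ (A(w) = 2 - w*(-4)*w² = 2 - (-4*w)*w² = 2 - (-4)*w³ = 2 + 4*w³)
(7*A(0) + 5) + 152*124 = (7*(2 + 4*0³) + 5) + 152*124 = (7*(2 + 4*0) + 5) + 18848 = (7*(2 + 0) + 5) + 18848 = (7*2 + 5) + 18848 = (14 + 5) + 18848 = 19 + 18848 = 18867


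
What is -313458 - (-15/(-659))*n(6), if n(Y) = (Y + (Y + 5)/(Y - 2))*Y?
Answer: -413139219/1318 ≈ -3.1346e+5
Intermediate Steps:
n(Y) = Y*(Y + (5 + Y)/(-2 + Y)) (n(Y) = (Y + (5 + Y)/(-2 + Y))*Y = Y*(Y + (5 + Y)/(-2 + Y)))
-313458 - (-15/(-659))*n(6) = -313458 - (-15/(-659))*6*(5 + 6² - 1*6)/(-2 + 6) = -313458 - (-15*(-1/659))*6*(5 + 36 - 6)/4 = -313458 - 15*6*(¼)*35/659 = -313458 - 15*105/(659*2) = -313458 - 1*1575/1318 = -313458 - 1575/1318 = -413139219/1318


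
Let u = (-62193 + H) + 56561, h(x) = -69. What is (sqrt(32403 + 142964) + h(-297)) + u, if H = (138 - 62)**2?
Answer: 75 + sqrt(175367) ≈ 493.77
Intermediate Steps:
H = 5776 (H = 76**2 = 5776)
u = 144 (u = (-62193 + 5776) + 56561 = -56417 + 56561 = 144)
(sqrt(32403 + 142964) + h(-297)) + u = (sqrt(32403 + 142964) - 69) + 144 = (sqrt(175367) - 69) + 144 = (-69 + sqrt(175367)) + 144 = 75 + sqrt(175367)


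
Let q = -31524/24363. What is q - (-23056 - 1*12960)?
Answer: 292475428/8121 ≈ 36015.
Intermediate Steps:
q = -10508/8121 (q = -31524*1/24363 = -10508/8121 ≈ -1.2939)
q - (-23056 - 1*12960) = -10508/8121 - (-23056 - 1*12960) = -10508/8121 - (-23056 - 12960) = -10508/8121 - 1*(-36016) = -10508/8121 + 36016 = 292475428/8121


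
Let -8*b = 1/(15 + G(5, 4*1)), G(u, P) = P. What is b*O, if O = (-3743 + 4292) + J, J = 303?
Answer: -213/38 ≈ -5.6053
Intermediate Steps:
b = -1/152 (b = -1/(8*(15 + 4*1)) = -1/(8*(15 + 4)) = -⅛/19 = -⅛*1/19 = -1/152 ≈ -0.0065789)
O = 852 (O = (-3743 + 4292) + 303 = 549 + 303 = 852)
b*O = -1/152*852 = -213/38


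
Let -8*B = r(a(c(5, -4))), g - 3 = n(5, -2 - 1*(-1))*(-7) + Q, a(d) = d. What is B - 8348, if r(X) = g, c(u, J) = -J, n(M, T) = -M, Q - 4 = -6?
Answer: -16705/2 ≈ -8352.5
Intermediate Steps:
Q = -2 (Q = 4 - 6 = -2)
g = 36 (g = 3 + (-1*5*(-7) - 2) = 3 + (-5*(-7) - 2) = 3 + (35 - 2) = 3 + 33 = 36)
r(X) = 36
B = -9/2 (B = -⅛*36 = -9/2 ≈ -4.5000)
B - 8348 = -9/2 - 8348 = -16705/2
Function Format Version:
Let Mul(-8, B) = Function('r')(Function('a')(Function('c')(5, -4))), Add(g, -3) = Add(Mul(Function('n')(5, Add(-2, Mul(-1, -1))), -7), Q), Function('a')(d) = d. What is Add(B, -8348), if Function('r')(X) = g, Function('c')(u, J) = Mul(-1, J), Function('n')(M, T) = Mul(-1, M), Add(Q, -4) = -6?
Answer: Rational(-16705, 2) ≈ -8352.5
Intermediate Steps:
Q = -2 (Q = Add(4, -6) = -2)
g = 36 (g = Add(3, Add(Mul(Mul(-1, 5), -7), -2)) = Add(3, Add(Mul(-5, -7), -2)) = Add(3, Add(35, -2)) = Add(3, 33) = 36)
Function('r')(X) = 36
B = Rational(-9, 2) (B = Mul(Rational(-1, 8), 36) = Rational(-9, 2) ≈ -4.5000)
Add(B, -8348) = Add(Rational(-9, 2), -8348) = Rational(-16705, 2)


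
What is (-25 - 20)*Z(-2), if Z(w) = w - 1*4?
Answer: 270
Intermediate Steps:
Z(w) = -4 + w (Z(w) = w - 4 = -4 + w)
(-25 - 20)*Z(-2) = (-25 - 20)*(-4 - 2) = -45*(-6) = 270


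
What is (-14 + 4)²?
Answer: 100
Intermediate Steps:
(-14 + 4)² = (-10)² = 100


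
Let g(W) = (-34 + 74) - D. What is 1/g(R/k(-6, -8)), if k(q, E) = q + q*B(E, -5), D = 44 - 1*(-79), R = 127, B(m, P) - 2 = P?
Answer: -1/83 ≈ -0.012048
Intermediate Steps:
B(m, P) = 2 + P
D = 123 (D = 44 + 79 = 123)
k(q, E) = -2*q (k(q, E) = q + q*(2 - 5) = q + q*(-3) = q - 3*q = -2*q)
g(W) = -83 (g(W) = (-34 + 74) - 1*123 = 40 - 123 = -83)
1/g(R/k(-6, -8)) = 1/(-83) = -1/83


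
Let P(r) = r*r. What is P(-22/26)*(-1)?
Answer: -121/169 ≈ -0.71598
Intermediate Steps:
P(r) = r**2
P(-22/26)*(-1) = (-22/26)**2*(-1) = (-22*1/26)**2*(-1) = (-11/13)**2*(-1) = (121/169)*(-1) = -121/169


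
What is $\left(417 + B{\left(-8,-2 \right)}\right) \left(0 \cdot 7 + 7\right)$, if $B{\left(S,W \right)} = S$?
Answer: $2863$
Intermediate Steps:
$\left(417 + B{\left(-8,-2 \right)}\right) \left(0 \cdot 7 + 7\right) = \left(417 - 8\right) \left(0 \cdot 7 + 7\right) = 409 \left(0 + 7\right) = 409 \cdot 7 = 2863$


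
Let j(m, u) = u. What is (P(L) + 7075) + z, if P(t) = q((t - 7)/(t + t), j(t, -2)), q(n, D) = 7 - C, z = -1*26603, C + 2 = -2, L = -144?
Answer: -19517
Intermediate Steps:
C = -4 (C = -2 - 2 = -4)
z = -26603
q(n, D) = 11 (q(n, D) = 7 - 1*(-4) = 7 + 4 = 11)
P(t) = 11
(P(L) + 7075) + z = (11 + 7075) - 26603 = 7086 - 26603 = -19517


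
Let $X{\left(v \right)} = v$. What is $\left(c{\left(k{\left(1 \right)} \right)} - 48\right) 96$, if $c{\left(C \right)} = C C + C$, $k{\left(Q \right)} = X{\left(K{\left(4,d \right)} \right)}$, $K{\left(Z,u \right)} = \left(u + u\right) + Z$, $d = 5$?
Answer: $15552$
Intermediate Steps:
$K{\left(Z,u \right)} = Z + 2 u$ ($K{\left(Z,u \right)} = 2 u + Z = Z + 2 u$)
$k{\left(Q \right)} = 14$ ($k{\left(Q \right)} = 4 + 2 \cdot 5 = 4 + 10 = 14$)
$c{\left(C \right)} = C + C^{2}$ ($c{\left(C \right)} = C^{2} + C = C + C^{2}$)
$\left(c{\left(k{\left(1 \right)} \right)} - 48\right) 96 = \left(14 \left(1 + 14\right) - 48\right) 96 = \left(14 \cdot 15 - 48\right) 96 = \left(210 - 48\right) 96 = 162 \cdot 96 = 15552$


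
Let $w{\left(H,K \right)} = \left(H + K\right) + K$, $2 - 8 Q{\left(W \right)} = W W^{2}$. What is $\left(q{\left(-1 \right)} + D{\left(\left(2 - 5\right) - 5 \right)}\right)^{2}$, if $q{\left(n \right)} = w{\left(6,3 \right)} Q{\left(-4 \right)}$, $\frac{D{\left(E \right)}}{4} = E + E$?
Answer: $1225$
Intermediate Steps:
$Q{\left(W \right)} = \frac{1}{4} - \frac{W^{3}}{8}$ ($Q{\left(W \right)} = \frac{1}{4} - \frac{W W^{2}}{8} = \frac{1}{4} - \frac{W^{3}}{8}$)
$D{\left(E \right)} = 8 E$ ($D{\left(E \right)} = 4 \left(E + E\right) = 4 \cdot 2 E = 8 E$)
$w{\left(H,K \right)} = H + 2 K$
$q{\left(n \right)} = 99$ ($q{\left(n \right)} = \left(6 + 2 \cdot 3\right) \left(\frac{1}{4} - \frac{\left(-4\right)^{3}}{8}\right) = \left(6 + 6\right) \left(\frac{1}{4} - -8\right) = 12 \left(\frac{1}{4} + 8\right) = 12 \cdot \frac{33}{4} = 99$)
$\left(q{\left(-1 \right)} + D{\left(\left(2 - 5\right) - 5 \right)}\right)^{2} = \left(99 + 8 \left(\left(2 - 5\right) - 5\right)\right)^{2} = \left(99 + 8 \left(-3 - 5\right)\right)^{2} = \left(99 + 8 \left(-8\right)\right)^{2} = \left(99 - 64\right)^{2} = 35^{2} = 1225$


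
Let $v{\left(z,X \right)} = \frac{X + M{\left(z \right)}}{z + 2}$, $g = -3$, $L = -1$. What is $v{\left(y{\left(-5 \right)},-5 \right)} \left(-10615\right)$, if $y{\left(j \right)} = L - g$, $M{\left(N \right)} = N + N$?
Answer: $\frac{10615}{4} \approx 2653.8$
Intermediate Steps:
$M{\left(N \right)} = 2 N$
$y{\left(j \right)} = 2$ ($y{\left(j \right)} = -1 - -3 = -1 + 3 = 2$)
$v{\left(z,X \right)} = \frac{X + 2 z}{2 + z}$ ($v{\left(z,X \right)} = \frac{X + 2 z}{z + 2} = \frac{X + 2 z}{2 + z}$)
$v{\left(y{\left(-5 \right)},-5 \right)} \left(-10615\right) = \frac{-5 + 2 \cdot 2}{2 + 2} \left(-10615\right) = \frac{-5 + 4}{4} \left(-10615\right) = \frac{1}{4} \left(-1\right) \left(-10615\right) = \left(- \frac{1}{4}\right) \left(-10615\right) = \frac{10615}{4}$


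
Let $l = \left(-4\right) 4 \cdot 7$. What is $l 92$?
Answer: $-10304$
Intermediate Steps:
$l = -112$ ($l = \left(-16\right) 7 = -112$)
$l 92 = \left(-112\right) 92 = -10304$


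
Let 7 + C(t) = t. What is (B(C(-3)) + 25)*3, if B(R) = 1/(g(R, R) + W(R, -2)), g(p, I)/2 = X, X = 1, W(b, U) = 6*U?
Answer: 747/10 ≈ 74.700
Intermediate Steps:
C(t) = -7 + t
g(p, I) = 2 (g(p, I) = 2*1 = 2)
B(R) = -⅒ (B(R) = 1/(2 + 6*(-2)) = 1/(2 - 12) = 1/(-10) = -⅒)
(B(C(-3)) + 25)*3 = (-⅒ + 25)*3 = (249/10)*3 = 747/10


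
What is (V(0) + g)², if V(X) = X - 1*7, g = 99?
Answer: 8464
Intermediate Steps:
V(X) = -7 + X (V(X) = X - 7 = -7 + X)
(V(0) + g)² = ((-7 + 0) + 99)² = (-7 + 99)² = 92² = 8464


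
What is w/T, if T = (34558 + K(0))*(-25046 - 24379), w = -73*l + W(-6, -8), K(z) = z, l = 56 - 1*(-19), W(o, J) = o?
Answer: 1827/569343050 ≈ 3.2090e-6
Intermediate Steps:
l = 75 (l = 56 + 19 = 75)
w = -5481 (w = -73*75 - 6 = -5475 - 6 = -5481)
T = -1708029150 (T = (34558 + 0)*(-25046 - 24379) = 34558*(-49425) = -1708029150)
w/T = -5481/(-1708029150) = -5481*(-1/1708029150) = 1827/569343050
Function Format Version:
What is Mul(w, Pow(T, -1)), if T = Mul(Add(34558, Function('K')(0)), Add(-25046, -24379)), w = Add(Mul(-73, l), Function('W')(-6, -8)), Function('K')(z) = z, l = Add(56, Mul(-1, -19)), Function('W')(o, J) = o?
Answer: Rational(1827, 569343050) ≈ 3.2090e-6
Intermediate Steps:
l = 75 (l = Add(56, 19) = 75)
w = -5481 (w = Add(Mul(-73, 75), -6) = Add(-5475, -6) = -5481)
T = -1708029150 (T = Mul(Add(34558, 0), Add(-25046, -24379)) = Mul(34558, -49425) = -1708029150)
Mul(w, Pow(T, -1)) = Mul(-5481, Pow(-1708029150, -1)) = Mul(-5481, Rational(-1, 1708029150)) = Rational(1827, 569343050)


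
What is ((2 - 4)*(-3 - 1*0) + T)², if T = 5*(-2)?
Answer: 16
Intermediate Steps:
T = -10
((2 - 4)*(-3 - 1*0) + T)² = ((2 - 4)*(-3 - 1*0) - 10)² = (-2*(-3 + 0) - 10)² = (-2*(-3) - 10)² = (6 - 10)² = (-4)² = 16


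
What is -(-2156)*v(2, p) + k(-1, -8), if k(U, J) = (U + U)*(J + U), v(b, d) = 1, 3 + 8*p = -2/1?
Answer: 2174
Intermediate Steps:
p = -5/8 (p = -3/8 + (-2/1)/8 = -3/8 + (-2*1)/8 = -3/8 + (⅛)*(-2) = -3/8 - ¼ = -5/8 ≈ -0.62500)
k(U, J) = 2*U*(J + U) (k(U, J) = (2*U)*(J + U) = 2*U*(J + U))
-(-2156)*v(2, p) + k(-1, -8) = -(-2156) + 2*(-1)*(-8 - 1) = -196*(-11) + 2*(-1)*(-9) = 2156 + 18 = 2174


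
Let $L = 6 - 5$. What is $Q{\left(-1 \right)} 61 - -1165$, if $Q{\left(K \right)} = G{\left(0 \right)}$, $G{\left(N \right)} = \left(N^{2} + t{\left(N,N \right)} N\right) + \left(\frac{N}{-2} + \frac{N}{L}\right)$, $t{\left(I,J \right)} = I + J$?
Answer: $1165$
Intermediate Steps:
$L = 1$ ($L = 6 - 5 = 1$)
$G{\left(N \right)} = \frac{N}{2} + 3 N^{2}$ ($G{\left(N \right)} = \left(N^{2} + \left(N + N\right) N\right) + \left(\frac{N}{-2} + \frac{N}{1}\right) = \left(N^{2} + 2 N N\right) + \left(N \left(- \frac{1}{2}\right) + N 1\right) = \left(N^{2} + 2 N^{2}\right) + \left(- \frac{N}{2} + N\right) = 3 N^{2} + \frac{N}{2} = \frac{N}{2} + 3 N^{2}$)
$Q{\left(K \right)} = 0$ ($Q{\left(K \right)} = \frac{1}{2} \cdot 0 \left(1 + 6 \cdot 0\right) = \frac{1}{2} \cdot 0 \left(1 + 0\right) = \frac{1}{2} \cdot 0 \cdot 1 = 0$)
$Q{\left(-1 \right)} 61 - -1165 = 0 \cdot 61 - -1165 = 0 + 1165 = 1165$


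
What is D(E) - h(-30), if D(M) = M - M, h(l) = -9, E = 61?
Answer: 9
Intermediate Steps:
D(M) = 0
D(E) - h(-30) = 0 - 1*(-9) = 0 + 9 = 9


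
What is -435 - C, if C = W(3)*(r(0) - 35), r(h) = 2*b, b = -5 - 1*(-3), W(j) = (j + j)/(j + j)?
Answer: -396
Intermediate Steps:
W(j) = 1 (W(j) = (2*j)/((2*j)) = (2*j)*(1/(2*j)) = 1)
b = -2 (b = -5 + 3 = -2)
r(h) = -4 (r(h) = 2*(-2) = -4)
C = -39 (C = 1*(-4 - 35) = 1*(-39) = -39)
-435 - C = -435 - 1*(-39) = -435 + 39 = -396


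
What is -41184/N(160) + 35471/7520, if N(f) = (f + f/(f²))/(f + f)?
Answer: -15855920322929/192519520 ≈ -82360.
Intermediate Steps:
N(f) = (f + 1/f)/(2*f) (N(f) = (f + f/f²)/((2*f)) = (f + 1/f)*(1/(2*f)) = (f + 1/f)/(2*f))
-41184/N(160) + 35471/7520 = -41184*51200/(1 + 160²) + 35471/7520 = -41184*51200/(1 + 25600) + 35471*(1/7520) = -41184/((½)*(1/25600)*25601) + 35471/7520 = -41184/25601/51200 + 35471/7520 = -41184*51200/25601 + 35471/7520 = -2108620800/25601 + 35471/7520 = -15855920322929/192519520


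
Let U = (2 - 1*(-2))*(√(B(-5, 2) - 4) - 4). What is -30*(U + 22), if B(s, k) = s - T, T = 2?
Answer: -180 - 120*I*√11 ≈ -180.0 - 398.0*I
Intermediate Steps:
B(s, k) = -2 + s (B(s, k) = s - 1*2 = s - 2 = -2 + s)
U = -16 + 4*I*√11 (U = (2 - 1*(-2))*(√((-2 - 5) - 4) - 4) = (2 + 2)*(√(-7 - 4) - 4) = 4*(√(-11) - 4) = 4*(I*√11 - 4) = 4*(-4 + I*√11) = -16 + 4*I*√11 ≈ -16.0 + 13.266*I)
-30*(U + 22) = -30*((-16 + 4*I*√11) + 22) = -30*(6 + 4*I*√11) = -180 - 120*I*√11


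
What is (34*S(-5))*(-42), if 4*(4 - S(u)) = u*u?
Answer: 3213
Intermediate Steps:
S(u) = 4 - u²/4 (S(u) = 4 - u*u/4 = 4 - u²/4)
(34*S(-5))*(-42) = (34*(4 - ¼*(-5)²))*(-42) = (34*(4 - ¼*25))*(-42) = (34*(4 - 25/4))*(-42) = (34*(-9/4))*(-42) = -153/2*(-42) = 3213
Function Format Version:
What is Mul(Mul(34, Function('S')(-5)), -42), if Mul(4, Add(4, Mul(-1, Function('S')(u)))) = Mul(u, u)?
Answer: 3213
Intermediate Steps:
Function('S')(u) = Add(4, Mul(Rational(-1, 4), Pow(u, 2))) (Function('S')(u) = Add(4, Mul(Rational(-1, 4), Mul(u, u))) = Add(4, Mul(Rational(-1, 4), Pow(u, 2))))
Mul(Mul(34, Function('S')(-5)), -42) = Mul(Mul(34, Add(4, Mul(Rational(-1, 4), Pow(-5, 2)))), -42) = Mul(Mul(34, Add(4, Mul(Rational(-1, 4), 25))), -42) = Mul(Mul(34, Add(4, Rational(-25, 4))), -42) = Mul(Mul(34, Rational(-9, 4)), -42) = Mul(Rational(-153, 2), -42) = 3213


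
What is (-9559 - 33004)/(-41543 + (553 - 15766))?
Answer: 42563/56756 ≈ 0.74993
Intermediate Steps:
(-9559 - 33004)/(-41543 + (553 - 15766)) = -42563/(-41543 - 15213) = -42563/(-56756) = -42563*(-1/56756) = 42563/56756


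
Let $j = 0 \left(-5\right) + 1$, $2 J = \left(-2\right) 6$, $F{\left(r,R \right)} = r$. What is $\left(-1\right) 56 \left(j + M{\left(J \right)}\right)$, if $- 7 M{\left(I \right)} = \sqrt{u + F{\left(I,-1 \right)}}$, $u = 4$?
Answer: $-56 + 8 i \sqrt{2} \approx -56.0 + 11.314 i$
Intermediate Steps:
$J = -6$ ($J = \frac{\left(-2\right) 6}{2} = \frac{1}{2} \left(-12\right) = -6$)
$M{\left(I \right)} = - \frac{\sqrt{4 + I}}{7}$
$j = 1$ ($j = 0 + 1 = 1$)
$\left(-1\right) 56 \left(j + M{\left(J \right)}\right) = \left(-1\right) 56 \left(1 - \frac{\sqrt{4 - 6}}{7}\right) = - 56 \left(1 - \frac{\sqrt{-2}}{7}\right) = - 56 \left(1 - \frac{i \sqrt{2}}{7}\right) = -56 + 8 i \sqrt{2}$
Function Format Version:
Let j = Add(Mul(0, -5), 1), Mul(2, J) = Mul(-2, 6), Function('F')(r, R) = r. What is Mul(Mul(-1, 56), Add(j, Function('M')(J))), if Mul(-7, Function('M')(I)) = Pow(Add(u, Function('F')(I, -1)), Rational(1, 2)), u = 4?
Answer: Add(-56, Mul(8, I, Pow(2, Rational(1, 2)))) ≈ Add(-56.000, Mul(11.314, I))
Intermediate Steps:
J = -6 (J = Mul(Rational(1, 2), Mul(-2, 6)) = Mul(Rational(1, 2), -12) = -6)
Function('M')(I) = Mul(Rational(-1, 7), Pow(Add(4, I), Rational(1, 2)))
j = 1 (j = Add(0, 1) = 1)
Mul(Mul(-1, 56), Add(j, Function('M')(J))) = Mul(Mul(-1, 56), Add(1, Mul(Rational(-1, 7), Pow(Add(4, -6), Rational(1, 2))))) = Mul(-56, Add(1, Mul(Rational(-1, 7), Pow(-2, Rational(1, 2))))) = Mul(-56, Add(1, Mul(Rational(-1, 7), Mul(I, Pow(2, Rational(1, 2)))))) = Mul(-56, Add(1, Mul(Rational(-1, 7), I, Pow(2, Rational(1, 2))))) = Add(-56, Mul(8, I, Pow(2, Rational(1, 2))))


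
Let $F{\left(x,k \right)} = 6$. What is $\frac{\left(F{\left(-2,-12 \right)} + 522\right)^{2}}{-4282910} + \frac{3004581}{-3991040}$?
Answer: $- \frac{1398098810607}{1709326512640} \approx -0.81792$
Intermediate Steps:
$\frac{\left(F{\left(-2,-12 \right)} + 522\right)^{2}}{-4282910} + \frac{3004581}{-3991040} = \frac{\left(6 + 522\right)^{2}}{-4282910} + \frac{3004581}{-3991040} = 528^{2} \left(- \frac{1}{4282910}\right) + 3004581 \left(- \frac{1}{3991040}\right) = 278784 \left(- \frac{1}{4282910}\right) - \frac{3004581}{3991040} = - \frac{139392}{2141455} - \frac{3004581}{3991040} = - \frac{1398098810607}{1709326512640}$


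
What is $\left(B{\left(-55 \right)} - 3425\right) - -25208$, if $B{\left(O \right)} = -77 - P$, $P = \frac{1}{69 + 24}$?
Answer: $\frac{2018657}{93} \approx 21706.0$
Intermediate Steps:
$P = \frac{1}{93} \approx 0.010753$
$B{\left(O \right)} = - \frac{7162}{93}$ ($B{\left(O \right)} = -77 - \frac{1}{93} = - \frac{7162}{93}$)
$\left(B{\left(-55 \right)} - 3425\right) - -25208 = \left(- \frac{7162}{93} - 3425\right) - -25208 = - \frac{325687}{93} + 25208 = \frac{2018657}{93}$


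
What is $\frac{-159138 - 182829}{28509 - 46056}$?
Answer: $\frac{113989}{5849} \approx 19.489$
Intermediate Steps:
$\frac{-159138 - 182829}{28509 - 46056} = - \frac{341967}{-17547} = \left(-341967\right) \left(- \frac{1}{17547}\right) = \frac{113989}{5849}$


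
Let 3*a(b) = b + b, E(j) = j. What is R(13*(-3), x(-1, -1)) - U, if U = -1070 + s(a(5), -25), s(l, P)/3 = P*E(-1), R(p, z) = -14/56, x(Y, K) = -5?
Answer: 3979/4 ≈ 994.75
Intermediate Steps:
a(b) = 2*b/3 (a(b) = (b + b)/3 = (2*b)/3 = 2*b/3)
R(p, z) = -¼ (R(p, z) = -14*1/56 = -¼)
s(l, P) = -3*P (s(l, P) = 3*(P*(-1)) = 3*(-P) = -3*P)
U = -995 (U = -1070 - 3*(-25) = -1070 + 75 = -995)
R(13*(-3), x(-1, -1)) - U = -¼ - 1*(-995) = -¼ + 995 = 3979/4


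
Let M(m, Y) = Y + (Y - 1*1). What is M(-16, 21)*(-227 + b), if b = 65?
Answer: -6642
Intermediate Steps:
M(m, Y) = -1 + 2*Y (M(m, Y) = Y + (Y - 1) = Y + (-1 + Y) = -1 + 2*Y)
M(-16, 21)*(-227 + b) = (-1 + 2*21)*(-227 + 65) = (-1 + 42)*(-162) = 41*(-162) = -6642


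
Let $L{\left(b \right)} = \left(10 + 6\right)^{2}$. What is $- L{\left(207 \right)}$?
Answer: $-256$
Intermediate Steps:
$L{\left(b \right)} = 256$ ($L{\left(b \right)} = 16^{2} = 256$)
$- L{\left(207 \right)} = \left(-1\right) 256 = -256$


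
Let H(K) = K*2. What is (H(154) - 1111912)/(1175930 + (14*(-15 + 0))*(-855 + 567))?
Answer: -555802/618205 ≈ -0.89906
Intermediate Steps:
H(K) = 2*K
(H(154) - 1111912)/(1175930 + (14*(-15 + 0))*(-855 + 567)) = (2*154 - 1111912)/(1175930 + (14*(-15 + 0))*(-855 + 567)) = (308 - 1111912)/(1175930 + (14*(-15))*(-288)) = -1111604/(1175930 - 210*(-288)) = -1111604/(1175930 + 60480) = -1111604/1236410 = -1111604*1/1236410 = -555802/618205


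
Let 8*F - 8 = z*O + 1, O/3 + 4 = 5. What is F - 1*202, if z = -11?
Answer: -205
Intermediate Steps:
O = 3 (O = -12 + 3*5 = -12 + 15 = 3)
F = -3 (F = 1 + (-11*3 + 1)/8 = 1 + (-33 + 1)/8 = 1 + (⅛)*(-32) = 1 - 4 = -3)
F - 1*202 = -3 - 1*202 = -3 - 202 = -205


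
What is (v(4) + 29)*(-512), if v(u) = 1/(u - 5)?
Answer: -14336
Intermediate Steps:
v(u) = 1/(-5 + u)
(v(4) + 29)*(-512) = (1/(-5 + 4) + 29)*(-512) = (1/(-1) + 29)*(-512) = (-1 + 29)*(-512) = 28*(-512) = -14336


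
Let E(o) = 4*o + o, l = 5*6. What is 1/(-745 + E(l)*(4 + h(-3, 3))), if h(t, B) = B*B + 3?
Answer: 1/1655 ≈ 0.00060423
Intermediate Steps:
l = 30
E(o) = 5*o
h(t, B) = 3 + B**2 (h(t, B) = B**2 + 3 = 3 + B**2)
1/(-745 + E(l)*(4 + h(-3, 3))) = 1/(-745 + (5*30)*(4 + (3 + 3**2))) = 1/(-745 + 150*(4 + (3 + 9))) = 1/(-745 + 150*(4 + 12)) = 1/(-745 + 150*16) = 1/(-745 + 2400) = 1/1655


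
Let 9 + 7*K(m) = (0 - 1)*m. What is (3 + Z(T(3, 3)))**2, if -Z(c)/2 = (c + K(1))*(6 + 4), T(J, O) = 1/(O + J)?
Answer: 351649/441 ≈ 797.39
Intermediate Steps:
K(m) = -9/7 - m/7 (K(m) = -9/7 + ((0 - 1)*m)/7 = -9/7 + (-m)/7 = -9/7 - m/7)
T(J, O) = 1/(J + O)
Z(c) = 200/7 - 20*c (Z(c) = -2*(c + (-9/7 - 1/7*1))*(6 + 4) = -2*(c + (-9/7 - 1/7))*10 = -2*(c - 10/7)*10 = -2*(-10/7 + c)*10 = -2*(-100/7 + 10*c) = 200/7 - 20*c)
(3 + Z(T(3, 3)))**2 = (3 + (200/7 - 20/(3 + 3)))**2 = (3 + (200/7 - 20/6))**2 = (3 + (200/7 - 20*1/6))**2 = (3 + (200/7 - 10/3))**2 = (3 + 530/21)**2 = (593/21)**2 = 351649/441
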